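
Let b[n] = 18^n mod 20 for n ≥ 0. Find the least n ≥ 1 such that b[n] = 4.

We have b[0] = 1,  b[1] = 18,  b[2] = 4,  b[3] = 12,  b[4] = 16,  b[5] = 8,  b[6] = 4.
Since b[6] = b[2] = 4, the sequence is eventually periodic: after a pre-period of length 2 it cycles with period 4.
The value 4 first appears (with n ≥ 1) at b[2].

2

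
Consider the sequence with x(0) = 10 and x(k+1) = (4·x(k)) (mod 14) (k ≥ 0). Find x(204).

10

We have x(0) = 10; x(1) = 12; x(2) = 6; x(3) = 10.
The sequence repeats with period 3.
(204 - 0) mod 3 = 0, so x(204) = x(0) = 10.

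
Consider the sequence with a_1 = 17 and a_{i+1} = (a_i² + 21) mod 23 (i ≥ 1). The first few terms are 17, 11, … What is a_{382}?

11

a_1 = 17,  a_2 = 11,  a_3 = 4,  a_4 = 14,  a_5 = 10,  a_6 = 6,  a_7 = 11.
Since a_7 = a_2 = 11, the sequence is eventually periodic: after a pre-period of length 1 it cycles with period 5.
For i ≥ 2, a_i depends only on (i - 2) mod 5. (382 - 2) mod 5 = 0, so a_{382} = a_2 = 11.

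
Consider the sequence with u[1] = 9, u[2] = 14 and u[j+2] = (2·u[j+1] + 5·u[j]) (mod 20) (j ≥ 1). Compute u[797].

17

Computing terms: u[1] = 9; u[2] = 14; u[3] = 13; u[4] = 16; u[5] = 17; u[6] = 14; u[7] = 13.
Since (u[6], u[7]) = (u[2], u[3]) = (14, 13) (two consecutive terms determine the rest), the sequence is eventually periodic: after a pre-period of length 1 it cycles with period 4.
For j ≥ 2, u[j] depends only on (j - 2) mod 4. (797 - 2) mod 4 = 3, so u[797] = u[5] = 17.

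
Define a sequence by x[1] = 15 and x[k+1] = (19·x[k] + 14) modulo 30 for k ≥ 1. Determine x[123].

We have x[1] = 15,  x[2] = 29,  x[3] = 25,  x[4] = 9,  x[5] = 5,  x[6] = 19,  x[7] = 15.
Since x[7] = x[1] = 15, the sequence is periodic with period 6.
So x[123] = x[1 + ((123-1) mod 6)] = x[3] = 25.

25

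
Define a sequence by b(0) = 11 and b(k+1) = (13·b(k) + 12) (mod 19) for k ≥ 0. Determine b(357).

0

Computing terms: b(0) = 11; b(1) = 3; b(2) = 13; b(3) = 10; b(4) = 9; b(5) = 15; b(6) = 17; b(7) = 5; b(8) = 1; b(9) = 6; b(10) = 14; b(11) = 4; b(12) = 7; b(13) = 8; b(14) = 2; b(15) = 0; b(16) = 12; b(17) = 16; b(18) = 11.
Since b(18) = b(0) = 11, the sequence is periodic with period 18.
So b(357) = b(0 + ((357-0) mod 18)) = b(15) = 0.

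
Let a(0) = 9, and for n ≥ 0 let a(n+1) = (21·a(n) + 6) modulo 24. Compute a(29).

Listing terms: a(0) = 9,  a(1) = 3,  a(2) = 21,  a(3) = 15,  a(4) = 9.
Since a(4) = a(0) = 9, the sequence is periodic with period 4.
So a(29) = a(0 + ((29-0) mod 4)) = a(1) = 3.

3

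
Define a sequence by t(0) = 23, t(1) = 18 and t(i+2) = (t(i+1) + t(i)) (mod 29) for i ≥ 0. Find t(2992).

3

t(0) = 23, t(1) = 18, t(2) = 12, t(3) = 1, t(4) = 13, t(5) = 14, t(6) = 27, t(7) = 12, t(8) = 10, t(9) = 22, t(10) = 3, t(11) = 25, t(12) = 28, t(13) = 24, t(14) = 23, t(15) = 18.
The sequence repeats with period 14.
So t(2992) = t(0 + ((2992-0) mod 14)) = t(10) = 3.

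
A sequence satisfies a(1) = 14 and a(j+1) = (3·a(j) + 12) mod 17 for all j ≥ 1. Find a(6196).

We have a(1) = 14; a(2) = 3; a(3) = 4; a(4) = 7; a(5) = 16; a(6) = 9; a(7) = 5; a(8) = 10; a(9) = 8; a(10) = 2; a(11) = 1; a(12) = 15; a(13) = 6; a(14) = 13; a(15) = 0; a(16) = 12; a(17) = 14.
The sequence repeats with period 16.
(6196 - 1) mod 16 = 3, so a(6196) = a(4) = 7.

7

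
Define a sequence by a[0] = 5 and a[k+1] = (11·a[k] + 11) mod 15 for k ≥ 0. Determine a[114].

We have a[0] = 5; a[1] = 6; a[2] = 2; a[3] = 3; a[4] = 14; a[5] = 0; a[6] = 11; a[7] = 12; a[8] = 8; a[9] = 9; a[10] = 5.
The sequence repeats with period 10.
(114 - 0) mod 10 = 4, so a[114] = a[4] = 14.

14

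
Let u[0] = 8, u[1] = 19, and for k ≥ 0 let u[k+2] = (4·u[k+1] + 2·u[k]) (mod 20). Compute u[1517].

Listing terms: u[0] = 8, u[1] = 19, u[2] = 12, u[3] = 6, u[4] = 8, u[5] = 4, u[6] = 12, u[7] = 16, u[8] = 8, u[9] = 4.
Since (u[8], u[9]) = (u[4], u[5]) = (8, 4) (two consecutive terms determine the rest), the sequence is eventually periodic: after a pre-period of length 4 it cycles with period 4.
For k ≥ 4, u[k] depends only on (k - 4) mod 4. (1517 - 4) mod 4 = 1, so u[1517] = u[5] = 4.

4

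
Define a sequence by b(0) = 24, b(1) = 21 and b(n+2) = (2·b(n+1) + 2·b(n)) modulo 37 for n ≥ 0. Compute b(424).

8

Computing terms: b(0) = 24,  b(1) = 21,  b(2) = 16,  b(3) = 0,  b(4) = 32,  b(5) = 27,  b(6) = 7,  b(7) = 31,  b(8) = 2,  b(9) = 29,  b(10) = 25,  b(11) = 34,  b(12) = 7,  b(13) = 8,  b(14) = 30,  b(15) = 2,  b(16) = 27,  b(17) = 21,  b(18) = 22,  b(19) = 12,  b(20) = 31,  b(21) = 12,  b(22) = 12,  b(23) = 11,  b(24) = 9,  b(25) = 3,  b(26) = 24,  b(27) = 17,  b(28) = 8,  b(29) = 13,  b(30) = 5,  b(31) = 36,  b(32) = 8,  b(33) = 14,  b(34) = 7,  b(35) = 5,  b(36) = 24,  b(37) = 21.
Since (b(36), b(37)) = (b(0), b(1)) = (24, 21) (two consecutive terms determine the rest), the sequence is periodic with period 36.
(424 - 0) mod 36 = 28, so b(424) = b(28) = 8.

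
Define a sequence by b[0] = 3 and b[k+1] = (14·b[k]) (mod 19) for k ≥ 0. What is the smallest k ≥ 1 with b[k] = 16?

9

b[0] = 3; b[1] = 4; b[2] = 18; b[3] = 5; b[4] = 13; b[5] = 11; b[6] = 2; b[7] = 9; b[8] = 12; b[9] = 16; b[10] = 15; b[11] = 1; b[12] = 14; b[13] = 6; b[14] = 8; b[15] = 17; b[16] = 10; b[17] = 7; b[18] = 3.
The sequence repeats with period 18.
The value 16 first appears (with k ≥ 1) at b[9].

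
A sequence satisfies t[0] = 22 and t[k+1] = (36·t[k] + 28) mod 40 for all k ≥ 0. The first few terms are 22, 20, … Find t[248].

36

We have t[0] = 22, t[1] = 20, t[2] = 28, t[3] = 36, t[4] = 4, t[5] = 12, t[6] = 20.
Since t[6] = t[1] = 20, the sequence is eventually periodic: after a pre-period of length 1 it cycles with period 5.
For k ≥ 1, t[k] depends only on (k - 1) mod 5. (248 - 1) mod 5 = 2, so t[248] = t[3] = 36.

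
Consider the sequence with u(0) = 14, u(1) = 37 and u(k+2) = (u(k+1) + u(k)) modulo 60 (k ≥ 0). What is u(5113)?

Listing terms: u(0) = 14; u(1) = 37; u(2) = 51; u(3) = 28; u(4) = 19; u(5) = 47; u(6) = 6; u(7) = 53; u(8) = 59; u(9) = 52; u(10) = 51; u(11) = 43; u(12) = 34; u(13) = 17; u(14) = 51; u(15) = 8; u(16) = 59; u(17) = 7; u(18) = 6; u(19) = 13; u(20) = 19; u(21) = 32; u(22) = 51; u(23) = 23; u(24) = 14; u(25) = 37.
The sequence repeats with period 24.
(5113 - 0) mod 24 = 1, so u(5113) = u(1) = 37.

37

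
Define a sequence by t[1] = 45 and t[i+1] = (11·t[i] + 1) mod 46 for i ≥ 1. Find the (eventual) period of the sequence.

22

Computing terms: t[1] = 45, t[2] = 36, t[3] = 29, t[4] = 44, t[5] = 25, t[6] = 0, t[7] = 1, t[8] = 12, t[9] = 41, t[10] = 38, t[11] = 5, t[12] = 10, t[13] = 19, t[14] = 26, t[15] = 11, t[16] = 30, t[17] = 9, t[18] = 8, t[19] = 43, t[20] = 14, t[21] = 17, t[22] = 4, t[23] = 45.
The sequence repeats with period 22.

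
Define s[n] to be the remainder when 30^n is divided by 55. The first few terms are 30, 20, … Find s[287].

35

Listing terms: s[1] = 30,  s[2] = 20,  s[3] = 50,  s[4] = 15,  s[5] = 10,  s[6] = 25,  s[7] = 35,  s[8] = 5,  s[9] = 40,  s[10] = 45,  s[11] = 30.
Since s[11] = s[1] = 30, the sequence is periodic with period 10.
(287 - 1) mod 10 = 6, so s[287] = s[7] = 35.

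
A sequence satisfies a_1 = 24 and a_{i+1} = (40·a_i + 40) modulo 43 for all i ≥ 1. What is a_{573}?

Computing terms: a_1 = 24,  a_2 = 11,  a_3 = 7,  a_4 = 19,  a_5 = 26,  a_6 = 5,  a_7 = 25,  a_8 = 8,  a_9 = 16,  a_{10} = 35,  a_{11} = 21,  a_{12} = 20,  a_{13} = 23,  a_{14} = 14,  a_{15} = 41,  a_{16} = 3,  a_{17} = 31,  a_{18} = 33,  a_{19} = 27,  a_{20} = 2,  a_{21} = 34,  a_{22} = 24.
The sequence repeats with period 21.
So a_{573} = a_{1 + ((573-1) mod 21)} = a_6 = 5.

5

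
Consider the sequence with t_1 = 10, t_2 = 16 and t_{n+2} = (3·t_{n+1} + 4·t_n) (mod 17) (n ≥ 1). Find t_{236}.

5

We have t_1 = 10, t_2 = 16, t_3 = 3, t_4 = 5, t_5 = 10, t_6 = 16.
The sequence repeats with period 4.
(236 - 1) mod 4 = 3, so t_{236} = t_4 = 5.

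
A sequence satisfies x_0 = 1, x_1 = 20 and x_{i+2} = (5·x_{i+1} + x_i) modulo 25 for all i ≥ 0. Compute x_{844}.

x_0 = 1; x_1 = 20; x_2 = 1; x_3 = 0; x_4 = 1; x_5 = 5; x_6 = 1; x_7 = 10; x_8 = 1; x_9 = 15; x_{10} = 1; x_{11} = 20.
The sequence repeats with period 10.
(844 - 0) mod 10 = 4, so x_{844} = x_4 = 1.

1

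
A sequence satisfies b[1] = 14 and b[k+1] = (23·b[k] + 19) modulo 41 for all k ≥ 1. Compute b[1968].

12

b[1] = 14,  b[2] = 13,  b[3] = 31,  b[4] = 35,  b[5] = 4,  b[6] = 29,  b[7] = 30,  b[8] = 12,  b[9] = 8,  b[10] = 39,  b[11] = 14.
The sequence repeats with period 10.
(1968 - 1) mod 10 = 7, so b[1968] = b[8] = 12.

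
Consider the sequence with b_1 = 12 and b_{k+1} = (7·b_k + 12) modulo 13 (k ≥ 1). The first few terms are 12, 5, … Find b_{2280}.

0

We have b_1 = 12,  b_2 = 5,  b_3 = 8,  b_4 = 3,  b_5 = 7,  b_6 = 9,  b_7 = 10,  b_8 = 4,  b_9 = 1,  b_{10} = 6,  b_{11} = 2,  b_{12} = 0,  b_{13} = 12.
The sequence repeats with period 12.
So b_{2280} = b_{1 + ((2280-1) mod 12)} = b_{12} = 0.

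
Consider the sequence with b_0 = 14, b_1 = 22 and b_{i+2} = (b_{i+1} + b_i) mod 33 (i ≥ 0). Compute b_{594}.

6

We have b_0 = 14; b_1 = 22; b_2 = 3; b_3 = 25; b_4 = 28; b_5 = 20; b_6 = 15; b_7 = 2; b_8 = 17; b_9 = 19; b_{10} = 3; b_{11} = 22; b_{12} = 25; b_{13} = 14; b_{14} = 6; b_{15} = 20; b_{16} = 26; b_{17} = 13; b_{18} = 6; b_{19} = 19; b_{20} = 25; b_{21} = 11; b_{22} = 3; b_{23} = 14; b_{24} = 17; b_{25} = 31; b_{26} = 15; b_{27} = 13; b_{28} = 28; b_{29} = 8; b_{30} = 3; b_{31} = 11; b_{32} = 14; b_{33} = 25; b_{34} = 6; b_{35} = 31; b_{36} = 4; b_{37} = 2; b_{38} = 6; b_{39} = 8; b_{40} = 14; b_{41} = 22.
The sequence repeats with period 40.
So b_{594} = b_{0 + ((594-0) mod 40)} = b_{34} = 6.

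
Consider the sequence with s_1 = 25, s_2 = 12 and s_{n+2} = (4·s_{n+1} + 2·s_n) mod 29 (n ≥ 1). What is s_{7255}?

11

Computing terms: s_1 = 25; s_2 = 12; s_3 = 11; s_4 = 10; s_5 = 4; s_6 = 7; s_7 = 7; s_8 = 13; s_9 = 8; s_{10} = 0; s_{11} = 16; s_{12} = 6; s_{13} = 27; s_{14} = 4; s_{15} = 12; s_{16} = 27; s_{17} = 16; s_{18} = 2; s_{19} = 11; s_{20} = 19; s_{21} = 11; s_{22} = 24; s_{23} = 2; s_{24} = 27; s_{25} = 25; s_{26} = 9; s_{27} = 28; s_{28} = 14; s_{29} = 25; s_{30} = 12.
Since (s_{29}, s_{30}) = (s_1, s_2) = (25, 12) (two consecutive terms determine the rest), the sequence is periodic with period 28.
So s_{7255} = s_{1 + ((7255-1) mod 28)} = s_3 = 11.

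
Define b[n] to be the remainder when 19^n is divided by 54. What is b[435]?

Listing terms: b[0] = 1; b[1] = 19; b[2] = 37; b[3] = 1.
The sequence repeats with period 3.
(435 - 0) mod 3 = 0, so b[435] = b[0] = 1.

1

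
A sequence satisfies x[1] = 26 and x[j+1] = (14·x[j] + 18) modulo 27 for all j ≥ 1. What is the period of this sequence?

Listing terms: x[1] = 26; x[2] = 4; x[3] = 20; x[4] = 1; x[5] = 5; x[6] = 7; x[7] = 8; x[8] = 22; x[9] = 2; x[10] = 19; x[11] = 14; x[12] = 25; x[13] = 17; x[14] = 13; x[15] = 11; x[16] = 10; x[17] = 23; x[18] = 16; x[19] = 26.
Since x[19] = x[1] = 26, the sequence is periodic with period 18.

18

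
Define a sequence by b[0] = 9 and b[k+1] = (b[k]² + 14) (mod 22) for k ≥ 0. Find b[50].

19

We have b[0] = 9,  b[1] = 7,  b[2] = 19,  b[3] = 1,  b[4] = 15,  b[5] = 19.
Since b[5] = b[2] = 19, the sequence is eventually periodic: after a pre-period of length 2 it cycles with period 3.
For k ≥ 2, b[k] depends only on (k - 2) mod 3. (50 - 2) mod 3 = 0, so b[50] = b[2] = 19.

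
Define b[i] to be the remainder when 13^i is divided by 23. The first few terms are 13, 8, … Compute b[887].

Computing terms: b[1] = 13,  b[2] = 8,  b[3] = 12,  b[4] = 18,  b[5] = 4,  b[6] = 6,  b[7] = 9,  b[8] = 2,  b[9] = 3,  b[10] = 16,  b[11] = 1,  b[12] = 13.
Since b[12] = b[1] = 13, the sequence is periodic with period 11.
So b[887] = b[1 + ((887-1) mod 11)] = b[7] = 9.

9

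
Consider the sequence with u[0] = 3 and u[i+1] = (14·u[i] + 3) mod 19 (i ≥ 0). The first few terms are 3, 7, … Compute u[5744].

6

Listing terms: u[0] = 3; u[1] = 7; u[2] = 6; u[3] = 11; u[4] = 5; u[5] = 16; u[6] = 18; u[7] = 8; u[8] = 1; u[9] = 17; u[10] = 13; u[11] = 14; u[12] = 9; u[13] = 15; u[14] = 4; u[15] = 2; u[16] = 12; u[17] = 0; u[18] = 3.
Since u[18] = u[0] = 3, the sequence is periodic with period 18.
(5744 - 0) mod 18 = 2, so u[5744] = u[2] = 6.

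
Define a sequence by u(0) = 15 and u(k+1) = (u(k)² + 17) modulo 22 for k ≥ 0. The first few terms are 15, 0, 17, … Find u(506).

11

u(0) = 15, u(1) = 0, u(2) = 17, u(3) = 20, u(4) = 21, u(5) = 18, u(6) = 11, u(7) = 6, u(8) = 9, u(9) = 10, u(10) = 7, u(11) = 0.
Since u(11) = u(1) = 0, the sequence is eventually periodic: after a pre-period of length 1 it cycles with period 10.
For k ≥ 1, u(k) depends only on (k - 1) mod 10. (506 - 1) mod 10 = 5, so u(506) = u(6) = 11.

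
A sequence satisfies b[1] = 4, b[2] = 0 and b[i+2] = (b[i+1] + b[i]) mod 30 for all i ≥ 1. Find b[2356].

28

Computing terms: b[1] = 4; b[2] = 0; b[3] = 4; b[4] = 4; b[5] = 8; b[6] = 12; b[7] = 20; b[8] = 2; b[9] = 22; b[10] = 24; b[11] = 16; b[12] = 10; b[13] = 26; b[14] = 6; b[15] = 2; b[16] = 8; b[17] = 10; b[18] = 18; b[19] = 28; b[20] = 16; b[21] = 14; b[22] = 0; b[23] = 14; b[24] = 14; b[25] = 28; b[26] = 12; b[27] = 10; b[28] = 22; b[29] = 2; b[30] = 24; b[31] = 26; b[32] = 20; b[33] = 16; b[34] = 6; b[35] = 22; b[36] = 28; b[37] = 20; b[38] = 18; b[39] = 8; b[40] = 26; b[41] = 4; b[42] = 0.
Since (b[41], b[42]) = (b[1], b[2]) = (4, 0) (two consecutive terms determine the rest), the sequence is periodic with period 40.
So b[2356] = b[1 + ((2356-1) mod 40)] = b[36] = 28.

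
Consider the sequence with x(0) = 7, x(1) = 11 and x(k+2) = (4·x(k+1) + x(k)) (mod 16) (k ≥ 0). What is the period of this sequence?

8

Listing terms: x(0) = 7; x(1) = 11; x(2) = 3; x(3) = 7; x(4) = 15; x(5) = 3; x(6) = 11; x(7) = 15; x(8) = 7; x(9) = 11.
The sequence repeats with period 8.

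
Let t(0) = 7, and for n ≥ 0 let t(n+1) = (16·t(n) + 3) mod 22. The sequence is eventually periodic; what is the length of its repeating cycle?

5

t(0) = 7, t(1) = 5, t(2) = 17, t(3) = 11, t(4) = 3, t(5) = 7.
Since t(5) = t(0) = 7, the sequence is periodic with period 5.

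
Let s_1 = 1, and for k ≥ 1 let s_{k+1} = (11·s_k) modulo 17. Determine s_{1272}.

3

s_1 = 1; s_2 = 11; s_3 = 2; s_4 = 5; s_5 = 4; s_6 = 10; s_7 = 8; s_8 = 3; s_9 = 16; s_{10} = 6; s_{11} = 15; s_{12} = 12; s_{13} = 13; s_{14} = 7; s_{15} = 9; s_{16} = 14; s_{17} = 1.
The sequence repeats with period 16.
(1272 - 1) mod 16 = 7, so s_{1272} = s_8 = 3.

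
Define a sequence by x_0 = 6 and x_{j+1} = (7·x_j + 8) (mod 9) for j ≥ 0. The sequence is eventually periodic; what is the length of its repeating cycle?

Listing terms: x_0 = 6; x_1 = 5; x_2 = 7; x_3 = 3; x_4 = 2; x_5 = 4; x_6 = 0; x_7 = 8; x_8 = 1; x_9 = 6.
Since x_9 = x_0 = 6, the sequence is periodic with period 9.

9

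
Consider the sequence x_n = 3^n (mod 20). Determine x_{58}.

Computing terms: x_1 = 3,  x_2 = 9,  x_3 = 7,  x_4 = 1,  x_5 = 3.
The sequence repeats with period 4.
So x_{58} = x_{1 + ((58-1) mod 4)} = x_2 = 9.

9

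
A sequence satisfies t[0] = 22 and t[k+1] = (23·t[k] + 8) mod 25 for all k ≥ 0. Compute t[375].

Listing terms: t[0] = 22, t[1] = 14, t[2] = 5, t[3] = 23, t[4] = 12, t[5] = 9, t[6] = 15, t[7] = 3, t[8] = 2, t[9] = 4, t[10] = 0, t[11] = 8, t[12] = 17, t[13] = 24, t[14] = 10, t[15] = 13, t[16] = 7, t[17] = 19, t[18] = 20, t[19] = 18, t[20] = 22.
The sequence repeats with period 20.
So t[375] = t[0 + ((375-0) mod 20)] = t[15] = 13.

13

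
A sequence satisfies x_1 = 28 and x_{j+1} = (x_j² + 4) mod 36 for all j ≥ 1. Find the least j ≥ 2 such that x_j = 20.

Computing terms: x_1 = 28; x_2 = 32; x_3 = 20; x_4 = 8; x_5 = 32.
Since x_5 = x_2 = 32, the sequence is eventually periodic: after a pre-period of length 1 it cycles with period 3.
The value 20 first appears (with j ≥ 2) at x_3.

3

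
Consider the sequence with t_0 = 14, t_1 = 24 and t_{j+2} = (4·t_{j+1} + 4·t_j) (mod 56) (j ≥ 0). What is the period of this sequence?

6

Computing terms: t_0 = 14; t_1 = 24; t_2 = 40; t_3 = 32; t_4 = 8; t_5 = 48; t_6 = 0; t_7 = 24; t_8 = 40.
Since (t_7, t_8) = (t_1, t_2) = (24, 40) (two consecutive terms determine the rest), the sequence is eventually periodic: after a pre-period of length 1 it cycles with period 6.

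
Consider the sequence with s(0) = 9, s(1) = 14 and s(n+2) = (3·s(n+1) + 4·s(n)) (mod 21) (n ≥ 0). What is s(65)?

2

s(0) = 9,  s(1) = 14,  s(2) = 15,  s(3) = 17,  s(4) = 6,  s(5) = 2,  s(6) = 9,  s(7) = 14.
The sequence repeats with period 6.
(65 - 0) mod 6 = 5, so s(65) = s(5) = 2.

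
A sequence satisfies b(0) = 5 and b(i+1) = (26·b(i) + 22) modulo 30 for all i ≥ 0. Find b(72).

14

We have b(0) = 5,  b(1) = 2,  b(2) = 14,  b(3) = 26,  b(4) = 8,  b(5) = 20,  b(6) = 2.
Since b(6) = b(1) = 2, the sequence is eventually periodic: after a pre-period of length 1 it cycles with period 5.
For i ≥ 1, b(i) depends only on (i - 1) mod 5. (72 - 1) mod 5 = 1, so b(72) = b(2) = 14.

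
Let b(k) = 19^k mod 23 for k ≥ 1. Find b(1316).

Computing terms: b(1) = 19, b(2) = 16, b(3) = 5, b(4) = 3, b(5) = 11, b(6) = 2, b(7) = 15, b(8) = 9, b(9) = 10, b(10) = 6, b(11) = 22, b(12) = 4, b(13) = 7, b(14) = 18, b(15) = 20, b(16) = 12, b(17) = 21, b(18) = 8, b(19) = 14, b(20) = 13, b(21) = 17, b(22) = 1, b(23) = 19.
Since b(23) = b(1) = 19, the sequence is periodic with period 22.
(1316 - 1) mod 22 = 17, so b(1316) = b(18) = 8.

8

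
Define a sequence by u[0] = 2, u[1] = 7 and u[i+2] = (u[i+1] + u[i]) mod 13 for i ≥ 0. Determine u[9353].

Computing terms: u[0] = 2,  u[1] = 7,  u[2] = 9,  u[3] = 3,  u[4] = 12,  u[5] = 2,  u[6] = 1,  u[7] = 3,  u[8] = 4,  u[9] = 7,  u[10] = 11,  u[11] = 5,  u[12] = 3,  u[13] = 8,  u[14] = 11,  u[15] = 6,  u[16] = 4,  u[17] = 10,  u[18] = 1,  u[19] = 11,  u[20] = 12,  u[21] = 10,  u[22] = 9,  u[23] = 6,  u[24] = 2,  u[25] = 8,  u[26] = 10,  u[27] = 5,  u[28] = 2,  u[29] = 7.
Since (u[28], u[29]) = (u[0], u[1]) = (2, 7) (two consecutive terms determine the rest), the sequence is periodic with period 28.
(9353 - 0) mod 28 = 1, so u[9353] = u[1] = 7.

7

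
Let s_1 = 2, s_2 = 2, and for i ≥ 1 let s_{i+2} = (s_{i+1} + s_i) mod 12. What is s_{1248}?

Computing terms: s_1 = 2; s_2 = 2; s_3 = 4; s_4 = 6; s_5 = 10; s_6 = 4; s_7 = 2; s_8 = 6; s_9 = 8; s_{10} = 2; s_{11} = 10; s_{12} = 0; s_{13} = 10; s_{14} = 10; s_{15} = 8; s_{16} = 6; s_{17} = 2; s_{18} = 8; s_{19} = 10; s_{20} = 6; s_{21} = 4; s_{22} = 10; s_{23} = 2; s_{24} = 0; s_{25} = 2; s_{26} = 2.
Since (s_{25}, s_{26}) = (s_1, s_2) = (2, 2) (two consecutive terms determine the rest), the sequence is periodic with period 24.
(1248 - 1) mod 24 = 23, so s_{1248} = s_{24} = 0.

0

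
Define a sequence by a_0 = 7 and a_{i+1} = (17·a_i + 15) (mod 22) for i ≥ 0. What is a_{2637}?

0

Listing terms: a_0 = 7, a_1 = 2, a_2 = 5, a_3 = 12, a_4 = 21, a_5 = 20, a_6 = 3, a_7 = 0, a_8 = 15, a_9 = 6, a_{10} = 7.
The sequence repeats with period 10.
(2637 - 0) mod 10 = 7, so a_{2637} = a_7 = 0.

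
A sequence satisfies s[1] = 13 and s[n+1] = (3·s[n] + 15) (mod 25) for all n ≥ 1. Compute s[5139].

Computing terms: s[1] = 13,  s[2] = 4,  s[3] = 2,  s[4] = 21,  s[5] = 3,  s[6] = 24,  s[7] = 12,  s[8] = 1,  s[9] = 18,  s[10] = 19,  s[11] = 22,  s[12] = 6,  s[13] = 8,  s[14] = 14,  s[15] = 7,  s[16] = 11,  s[17] = 23,  s[18] = 9,  s[19] = 17,  s[20] = 16,  s[21] = 13.
Since s[21] = s[1] = 13, the sequence is periodic with period 20.
So s[5139] = s[1 + ((5139-1) mod 20)] = s[19] = 17.

17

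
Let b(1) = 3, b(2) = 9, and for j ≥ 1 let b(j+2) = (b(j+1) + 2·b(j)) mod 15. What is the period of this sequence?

4

b(1) = 3, b(2) = 9, b(3) = 0, b(4) = 3, b(5) = 3, b(6) = 9.
Since (b(5), b(6)) = (b(1), b(2)) = (3, 9) (two consecutive terms determine the rest), the sequence is periodic with period 4.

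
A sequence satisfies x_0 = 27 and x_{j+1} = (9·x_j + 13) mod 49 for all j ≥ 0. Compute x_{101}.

0

We have x_0 = 27,  x_1 = 11,  x_2 = 14,  x_3 = 41,  x_4 = 39,  x_5 = 21,  x_6 = 6,  x_7 = 18,  x_8 = 28,  x_9 = 20,  x_{10} = 46,  x_{11} = 35,  x_{12} = 34,  x_{13} = 25,  x_{14} = 42,  x_{15} = 48,  x_{16} = 4,  x_{17} = 0,  x_{18} = 13,  x_{19} = 32,  x_{20} = 7,  x_{21} = 27.
Since x_{21} = x_0 = 27, the sequence is periodic with period 21.
(101 - 0) mod 21 = 17, so x_{101} = x_{17} = 0.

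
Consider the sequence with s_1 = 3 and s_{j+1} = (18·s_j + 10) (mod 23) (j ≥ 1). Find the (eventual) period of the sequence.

11

Listing terms: s_1 = 3, s_2 = 18, s_3 = 12, s_4 = 19, s_5 = 7, s_6 = 21, s_7 = 20, s_8 = 2, s_9 = 0, s_{10} = 10, s_{11} = 6, s_{12} = 3.
The sequence repeats with period 11.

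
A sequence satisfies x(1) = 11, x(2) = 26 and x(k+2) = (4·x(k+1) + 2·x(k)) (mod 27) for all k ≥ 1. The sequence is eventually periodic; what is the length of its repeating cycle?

18

We have x(1) = 11; x(2) = 26; x(3) = 18; x(4) = 16; x(5) = 19; x(6) = 0; x(7) = 11; x(8) = 17; x(9) = 9; x(10) = 16; x(11) = 1; x(12) = 9; x(13) = 11; x(14) = 8; x(15) = 0; x(16) = 16; x(17) = 10; x(18) = 18; x(19) = 11; x(20) = 26.
The sequence repeats with period 18.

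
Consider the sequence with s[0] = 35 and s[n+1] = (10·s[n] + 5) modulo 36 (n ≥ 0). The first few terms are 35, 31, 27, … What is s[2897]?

3

We have s[0] = 35, s[1] = 31, s[2] = 27, s[3] = 23, s[4] = 19, s[5] = 15, s[6] = 11, s[7] = 7, s[8] = 3, s[9] = 35.
The sequence repeats with period 9.
(2897 - 0) mod 9 = 8, so s[2897] = s[8] = 3.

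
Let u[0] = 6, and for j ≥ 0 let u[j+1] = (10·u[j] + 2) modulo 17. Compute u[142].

Listing terms: u[0] = 6,  u[1] = 11,  u[2] = 10,  u[3] = 0,  u[4] = 2,  u[5] = 5,  u[6] = 1,  u[7] = 12,  u[8] = 3,  u[9] = 15,  u[10] = 16,  u[11] = 9,  u[12] = 7,  u[13] = 4,  u[14] = 8,  u[15] = 14,  u[16] = 6.
The sequence repeats with period 16.
So u[142] = u[0 + ((142-0) mod 16)] = u[14] = 8.

8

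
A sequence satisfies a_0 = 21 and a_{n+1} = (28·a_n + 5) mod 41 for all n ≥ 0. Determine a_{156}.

30

a_0 = 21; a_1 = 19; a_2 = 4; a_3 = 35; a_4 = 1; a_5 = 33; a_6 = 27; a_7 = 23; a_8 = 34; a_9 = 14; a_{10} = 28; a_{11} = 10; a_{12} = 39; a_{13} = 31; a_{14} = 12; a_{15} = 13; a_{16} = 0; a_{17} = 5; a_{18} = 22; a_{19} = 6; a_{20} = 9; a_{21} = 11; a_{22} = 26; a_{23} = 36; a_{24} = 29; a_{25} = 38; a_{26} = 3; a_{27} = 7; a_{28} = 37; a_{29} = 16; a_{30} = 2; a_{31} = 20; a_{32} = 32; a_{33} = 40; a_{34} = 18; a_{35} = 17; a_{36} = 30; a_{37} = 25; a_{38} = 8; a_{39} = 24; a_{40} = 21.
Since a_{40} = a_0 = 21, the sequence is periodic with period 40.
(156 - 0) mod 40 = 36, so a_{156} = a_{36} = 30.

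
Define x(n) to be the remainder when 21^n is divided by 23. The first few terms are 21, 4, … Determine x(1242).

12

Listing terms: x(1) = 21,  x(2) = 4,  x(3) = 15,  x(4) = 16,  x(5) = 14,  x(6) = 18,  x(7) = 10,  x(8) = 3,  x(9) = 17,  x(10) = 12,  x(11) = 22,  x(12) = 2,  x(13) = 19,  x(14) = 8,  x(15) = 7,  x(16) = 9,  x(17) = 5,  x(18) = 13,  x(19) = 20,  x(20) = 6,  x(21) = 11,  x(22) = 1,  x(23) = 21.
The sequence repeats with period 22.
So x(1242) = x(1 + ((1242-1) mod 22)) = x(10) = 12.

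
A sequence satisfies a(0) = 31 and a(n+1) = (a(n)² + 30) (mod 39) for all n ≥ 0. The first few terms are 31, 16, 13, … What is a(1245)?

Computing terms: a(0) = 31, a(1) = 16, a(2) = 13, a(3) = 4, a(4) = 7, a(5) = 1, a(6) = 31.
The sequence repeats with period 6.
So a(1245) = a(0 + ((1245-0) mod 6)) = a(3) = 4.

4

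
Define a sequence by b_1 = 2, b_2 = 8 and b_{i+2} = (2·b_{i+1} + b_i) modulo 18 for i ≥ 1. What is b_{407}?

12

We have b_1 = 2,  b_2 = 8,  b_3 = 0,  b_4 = 8,  b_5 = 16,  b_6 = 4,  b_7 = 6,  b_8 = 16,  b_9 = 2,  b_{10} = 2,  b_{11} = 6,  b_{12} = 14,  b_{13} = 16,  b_{14} = 10,  b_{15} = 0,  b_{16} = 10,  b_{17} = 2,  b_{18} = 14,  b_{19} = 12,  b_{20} = 2,  b_{21} = 16,  b_{22} = 16,  b_{23} = 12,  b_{24} = 4,  b_{25} = 2,  b_{26} = 8.
Since (b_{25}, b_{26}) = (b_1, b_2) = (2, 8) (two consecutive terms determine the rest), the sequence is periodic with period 24.
(407 - 1) mod 24 = 22, so b_{407} = b_{23} = 12.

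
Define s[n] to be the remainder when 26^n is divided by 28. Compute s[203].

Computing terms: s[1] = 26; s[2] = 4; s[3] = 20; s[4] = 16; s[5] = 24; s[6] = 8; s[7] = 12; s[8] = 4.
Since s[8] = s[2] = 4, the sequence is eventually periodic: after a pre-period of length 1 it cycles with period 6.
For n ≥ 2, s[n] depends only on (n - 2) mod 6. (203 - 2) mod 6 = 3, so s[203] = s[5] = 24.

24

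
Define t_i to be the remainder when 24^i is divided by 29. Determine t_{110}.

7

t_1 = 24, t_2 = 25, t_3 = 20, t_4 = 16, t_5 = 7, t_6 = 23, t_7 = 1, t_8 = 24.
Since t_8 = t_1 = 24, the sequence is periodic with period 7.
(110 - 1) mod 7 = 4, so t_{110} = t_5 = 7.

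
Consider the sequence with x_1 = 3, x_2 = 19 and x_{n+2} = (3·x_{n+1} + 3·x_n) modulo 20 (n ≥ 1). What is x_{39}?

6

We have x_1 = 3,  x_2 = 19,  x_3 = 6,  x_4 = 15,  x_5 = 3,  x_6 = 14,  x_7 = 11,  x_8 = 15,  x_9 = 18,  x_{10} = 19,  x_{11} = 11,  x_{12} = 10,  x_{13} = 3,  x_{14} = 19.
The sequence repeats with period 12.
(39 - 1) mod 12 = 2, so x_{39} = x_3 = 6.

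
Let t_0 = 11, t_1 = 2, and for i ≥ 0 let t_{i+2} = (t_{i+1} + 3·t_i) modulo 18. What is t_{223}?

2

t_0 = 11, t_1 = 2, t_2 = 17, t_3 = 5, t_4 = 2, t_5 = 17.
Since (t_4, t_5) = (t_1, t_2) = (2, 17) (two consecutive terms determine the rest), the sequence is eventually periodic: after a pre-period of length 1 it cycles with period 3.
For i ≥ 1, t_i depends only on (i - 1) mod 3. (223 - 1) mod 3 = 0, so t_{223} = t_1 = 2.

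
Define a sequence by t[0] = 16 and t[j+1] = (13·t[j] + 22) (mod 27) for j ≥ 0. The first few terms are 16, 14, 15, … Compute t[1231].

Listing terms: t[0] = 16,  t[1] = 14,  t[2] = 15,  t[3] = 1,  t[4] = 8,  t[5] = 18,  t[6] = 13,  t[7] = 2,  t[8] = 21,  t[9] = 25,  t[10] = 23,  t[11] = 24,  t[12] = 10,  t[13] = 17,  t[14] = 0,  t[15] = 22,  t[16] = 11,  t[17] = 3,  t[18] = 7,  t[19] = 5,  t[20] = 6,  t[21] = 19,  t[22] = 26,  t[23] = 9,  t[24] = 4,  t[25] = 20,  t[26] = 12,  t[27] = 16.
The sequence repeats with period 27.
So t[1231] = t[0 + ((1231-0) mod 27)] = t[16] = 11.

11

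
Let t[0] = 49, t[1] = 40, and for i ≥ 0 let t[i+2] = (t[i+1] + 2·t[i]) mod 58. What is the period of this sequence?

28

We have t[0] = 49,  t[1] = 40,  t[2] = 22,  t[3] = 44,  t[4] = 30,  t[5] = 2,  t[6] = 4,  t[7] = 8,  t[8] = 16,  t[9] = 32,  t[10] = 6,  t[11] = 12,  t[12] = 24,  t[13] = 48,  t[14] = 38,  t[15] = 18,  t[16] = 36,  t[17] = 14,  t[18] = 28,  t[19] = 56,  t[20] = 54,  t[21] = 50,  t[22] = 42,  t[23] = 26,  t[24] = 52,  t[25] = 46,  t[26] = 34,  t[27] = 10,  t[28] = 20,  t[29] = 40,  t[30] = 22.
Since (t[29], t[30]) = (t[1], t[2]) = (40, 22) (two consecutive terms determine the rest), the sequence is eventually periodic: after a pre-period of length 1 it cycles with period 28.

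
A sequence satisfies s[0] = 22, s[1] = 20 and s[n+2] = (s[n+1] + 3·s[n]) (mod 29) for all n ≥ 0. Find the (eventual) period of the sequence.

We have s[0] = 22; s[1] = 20; s[2] = 28; s[3] = 1; s[4] = 27; s[5] = 1; s[6] = 24; s[7] = 27; s[8] = 12; s[9] = 6; s[10] = 13; s[11] = 2; s[12] = 12; s[13] = 18; s[14] = 25; s[15] = 21; s[16] = 9; s[17] = 14; s[18] = 12; s[19] = 25; s[20] = 3; s[21] = 20; s[22] = 0; s[23] = 2; s[24] = 2; s[25] = 8; s[26] = 14; s[27] = 9; s[28] = 22; s[29] = 20.
Since (s[28], s[29]) = (s[0], s[1]) = (22, 20) (two consecutive terms determine the rest), the sequence is periodic with period 28.

28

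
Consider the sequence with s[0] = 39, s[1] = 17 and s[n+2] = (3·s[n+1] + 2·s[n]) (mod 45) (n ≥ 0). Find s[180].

21

Computing terms: s[0] = 39; s[1] = 17; s[2] = 39; s[3] = 16; s[4] = 36; s[5] = 5; s[6] = 42; s[7] = 1; s[8] = 42; s[9] = 38; s[10] = 18; s[11] = 40; s[12] = 21; s[13] = 8; s[14] = 21; s[15] = 34; s[16] = 9; s[17] = 5; s[18] = 33; s[19] = 19; s[20] = 33; s[21] = 2; s[22] = 27; s[23] = 40; s[24] = 39; s[25] = 17.
Since (s[24], s[25]) = (s[0], s[1]) = (39, 17) (two consecutive terms determine the rest), the sequence is periodic with period 24.
So s[180] = s[0 + ((180-0) mod 24)] = s[12] = 21.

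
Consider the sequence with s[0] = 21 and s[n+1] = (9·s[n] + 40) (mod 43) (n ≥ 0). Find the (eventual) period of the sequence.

Listing terms: s[0] = 21, s[1] = 14, s[2] = 37, s[3] = 29, s[4] = 0, s[5] = 40, s[6] = 13, s[7] = 28, s[8] = 34, s[9] = 2, s[10] = 15, s[11] = 3, s[12] = 24, s[13] = 41, s[14] = 22, s[15] = 23, s[16] = 32, s[17] = 27, s[18] = 25, s[19] = 7, s[20] = 17, s[21] = 21.
The sequence repeats with period 21.

21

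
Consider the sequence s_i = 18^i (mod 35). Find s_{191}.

2

Computing terms: s_0 = 1, s_1 = 18, s_2 = 9, s_3 = 22, s_4 = 11, s_5 = 23, s_6 = 29, s_7 = 32, s_8 = 16, s_9 = 8, s_{10} = 4, s_{11} = 2, s_{12} = 1.
The sequence repeats with period 12.
So s_{191} = s_{0 + ((191-0) mod 12)} = s_{11} = 2.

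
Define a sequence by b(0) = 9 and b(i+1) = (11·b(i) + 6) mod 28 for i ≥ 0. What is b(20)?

Computing terms: b(0) = 9, b(1) = 21, b(2) = 13, b(3) = 9.
Since b(3) = b(0) = 9, the sequence is periodic with period 3.
(20 - 0) mod 3 = 2, so b(20) = b(2) = 13.

13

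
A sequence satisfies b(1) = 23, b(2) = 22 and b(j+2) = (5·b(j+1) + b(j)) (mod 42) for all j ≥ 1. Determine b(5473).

b(1) = 23, b(2) = 22, b(3) = 7, b(4) = 15, b(5) = 40, b(6) = 5, b(7) = 23, b(8) = 36, b(9) = 35, b(10) = 1, b(11) = 40, b(12) = 33, b(13) = 37, b(14) = 8, b(15) = 35, b(16) = 15, b(17) = 26, b(18) = 19, b(19) = 37, b(20) = 36, b(21) = 7, b(22) = 29, b(23) = 26, b(24) = 33, b(25) = 23, b(26) = 22.
The sequence repeats with period 24.
So b(5473) = b(1 + ((5473-1) mod 24)) = b(1) = 23.

23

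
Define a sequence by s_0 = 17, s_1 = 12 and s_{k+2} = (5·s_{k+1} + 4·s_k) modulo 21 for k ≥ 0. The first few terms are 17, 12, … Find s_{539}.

13

Listing terms: s_0 = 17,  s_1 = 12,  s_2 = 2,  s_3 = 16,  s_4 = 4,  s_5 = 0,  s_6 = 16,  s_7 = 17,  s_8 = 2,  s_9 = 15,  s_{10} = 20,  s_{11} = 13,  s_{12} = 19,  s_{13} = 0,  s_{14} = 13,  s_{15} = 2,  s_{16} = 20,  s_{17} = 3,  s_{18} = 11,  s_{19} = 4,  s_{20} = 1,  s_{21} = 0,  s_{22} = 4,  s_{23} = 20,  s_{24} = 11,  s_{25} = 9,  s_{26} = 5,  s_{27} = 19,  s_{28} = 10,  s_{29} = 0,  s_{30} = 19,  s_{31} = 11,  s_{32} = 5,  s_{33} = 6,  s_{34} = 8,  s_{35} = 1,  s_{36} = 16,  s_{37} = 0,  s_{38} = 1,  s_{39} = 5,  s_{40} = 8,  s_{41} = 18,  s_{42} = 17,  s_{43} = 10,  s_{44} = 13,  s_{45} = 0,  s_{46} = 10,  s_{47} = 8,  s_{48} = 17,  s_{49} = 12.
The sequence repeats with period 48.
So s_{539} = s_{0 + ((539-0) mod 48)} = s_{11} = 13.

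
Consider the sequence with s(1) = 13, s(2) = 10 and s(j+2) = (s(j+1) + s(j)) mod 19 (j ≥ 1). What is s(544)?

14

Listing terms: s(1) = 13,  s(2) = 10,  s(3) = 4,  s(4) = 14,  s(5) = 18,  s(6) = 13,  s(7) = 12,  s(8) = 6,  s(9) = 18,  s(10) = 5,  s(11) = 4,  s(12) = 9,  s(13) = 13,  s(14) = 3,  s(15) = 16,  s(16) = 0,  s(17) = 16,  s(18) = 16,  s(19) = 13,  s(20) = 10.
Since (s(19), s(20)) = (s(1), s(2)) = (13, 10) (two consecutive terms determine the rest), the sequence is periodic with period 18.
(544 - 1) mod 18 = 3, so s(544) = s(4) = 14.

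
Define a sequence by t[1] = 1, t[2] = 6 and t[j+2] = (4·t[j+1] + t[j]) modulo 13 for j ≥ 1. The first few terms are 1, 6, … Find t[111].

6

Listing terms: t[1] = 1; t[2] = 6; t[3] = 12; t[4] = 2; t[5] = 7; t[6] = 4; t[7] = 10; t[8] = 5; t[9] = 4; t[10] = 8; t[11] = 10; t[12] = 9; t[13] = 7; t[14] = 11; t[15] = 12; t[16] = 7; t[17] = 1; t[18] = 11; t[19] = 6; t[20] = 9; t[21] = 3; t[22] = 8; t[23] = 9; t[24] = 5; t[25] = 3; t[26] = 4; t[27] = 6; t[28] = 2; t[29] = 1; t[30] = 6.
The sequence repeats with period 28.
So t[111] = t[1 + ((111-1) mod 28)] = t[27] = 6.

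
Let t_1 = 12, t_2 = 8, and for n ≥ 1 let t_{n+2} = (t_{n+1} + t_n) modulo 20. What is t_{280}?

We have t_1 = 12,  t_2 = 8,  t_3 = 0,  t_4 = 8,  t_5 = 8,  t_6 = 16,  t_7 = 4,  t_8 = 0,  t_9 = 4,  t_{10} = 4,  t_{11} = 8,  t_{12} = 12,  t_{13} = 0,  t_{14} = 12,  t_{15} = 12,  t_{16} = 4,  t_{17} = 16,  t_{18} = 0,  t_{19} = 16,  t_{20} = 16,  t_{21} = 12,  t_{22} = 8.
Since (t_{21}, t_{22}) = (t_1, t_2) = (12, 8) (two consecutive terms determine the rest), the sequence is periodic with period 20.
(280 - 1) mod 20 = 19, so t_{280} = t_{20} = 16.

16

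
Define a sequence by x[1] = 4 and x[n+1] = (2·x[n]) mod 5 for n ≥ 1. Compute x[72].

2

Computing terms: x[1] = 4, x[2] = 3, x[3] = 1, x[4] = 2, x[5] = 4.
The sequence repeats with period 4.
So x[72] = x[1 + ((72-1) mod 4)] = x[4] = 2.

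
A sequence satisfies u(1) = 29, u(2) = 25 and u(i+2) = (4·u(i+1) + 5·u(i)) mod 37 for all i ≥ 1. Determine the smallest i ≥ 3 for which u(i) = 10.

35

We have u(1) = 29,  u(2) = 25,  u(3) = 23,  u(4) = 32,  u(5) = 21,  u(6) = 22,  u(7) = 8,  u(8) = 31,  u(9) = 16,  u(10) = 34,  u(11) = 31,  u(12) = 35,  u(13) = 36,  u(14) = 23,  u(15) = 13,  u(16) = 19,  u(17) = 30,  u(18) = 30,  u(19) = 11,  u(20) = 9,  u(21) = 17,  u(22) = 2,  u(23) = 19,  u(24) = 12,  u(25) = 32,  u(26) = 3,  u(27) = 24,  u(28) = 0,  u(29) = 9,  u(30) = 36,  u(31) = 4,  u(32) = 11,  u(33) = 27,  u(34) = 15,  u(35) = 10,  u(36) = 4,  u(37) = 29,  u(38) = 25.
The sequence repeats with period 36.
The value 10 first appears (with i ≥ 3) at u(35).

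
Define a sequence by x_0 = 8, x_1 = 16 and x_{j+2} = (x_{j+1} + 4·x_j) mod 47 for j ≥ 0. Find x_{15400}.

5

Computing terms: x_0 = 8,  x_1 = 16,  x_2 = 1,  x_3 = 18,  x_4 = 22,  x_5 = 0,  x_6 = 41,  x_7 = 41,  x_8 = 17,  x_9 = 40,  x_{10} = 14,  x_{11} = 33,  x_{12} = 42,  x_{13} = 33,  x_{14} = 13,  x_{15} = 4,  x_{16} = 9,  x_{17} = 25,  x_{18} = 14,  x_{19} = 20,  x_{20} = 29,  x_{21} = 15,  x_{22} = 37,  x_{23} = 3,  x_{24} = 10,  x_{25} = 22,  x_{26} = 15,  x_{27} = 9,  x_{28} = 22,  x_{29} = 11,  x_{30} = 5,  x_{31} = 2,  x_{32} = 22,  x_{33} = 30,  x_{34} = 24,  x_{35} = 3,  x_{36} = 5,  x_{37} = 17,  x_{38} = 37,  x_{39} = 11,  x_{40} = 18,  x_{41} = 15,  x_{42} = 40,  x_{43} = 6,  x_{44} = 25,  x_{45} = 2,  x_{46} = 8,  x_{47} = 16.
The sequence repeats with period 46.
(15400 - 0) mod 46 = 36, so x_{15400} = x_{36} = 5.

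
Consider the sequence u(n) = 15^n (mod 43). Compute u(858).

We have u(1) = 15,  u(2) = 10,  u(3) = 21,  u(4) = 14,  u(5) = 38,  u(6) = 11,  u(7) = 36,  u(8) = 24,  u(9) = 16,  u(10) = 25,  u(11) = 31,  u(12) = 35,  u(13) = 9,  u(14) = 6,  u(15) = 4,  u(16) = 17,  u(17) = 40,  u(18) = 41,  u(19) = 13,  u(20) = 23,  u(21) = 1,  u(22) = 15.
Since u(22) = u(1) = 15, the sequence is periodic with period 21.
(858 - 1) mod 21 = 17, so u(858) = u(18) = 41.

41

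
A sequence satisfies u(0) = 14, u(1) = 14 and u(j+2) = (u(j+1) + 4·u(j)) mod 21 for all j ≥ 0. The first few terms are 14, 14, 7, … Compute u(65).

14

We have u(0) = 14,  u(1) = 14,  u(2) = 7,  u(3) = 0,  u(4) = 7,  u(5) = 7,  u(6) = 14,  u(7) = 0,  u(8) = 14,  u(9) = 14.
Since (u(8), u(9)) = (u(0), u(1)) = (14, 14) (two consecutive terms determine the rest), the sequence is periodic with period 8.
(65 - 0) mod 8 = 1, so u(65) = u(1) = 14.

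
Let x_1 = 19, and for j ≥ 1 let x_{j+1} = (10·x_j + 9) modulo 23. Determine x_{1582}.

Computing terms: x_1 = 19,  x_2 = 15,  x_3 = 21,  x_4 = 12,  x_5 = 14,  x_6 = 11,  x_7 = 4,  x_8 = 3,  x_9 = 16,  x_{10} = 8,  x_{11} = 20,  x_{12} = 2,  x_{13} = 6,  x_{14} = 0,  x_{15} = 9,  x_{16} = 7,  x_{17} = 10,  x_{18} = 17,  x_{19} = 18,  x_{20} = 5,  x_{21} = 13,  x_{22} = 1,  x_{23} = 19.
Since x_{23} = x_1 = 19, the sequence is periodic with period 22.
So x_{1582} = x_{1 + ((1582-1) mod 22)} = x_{20} = 5.

5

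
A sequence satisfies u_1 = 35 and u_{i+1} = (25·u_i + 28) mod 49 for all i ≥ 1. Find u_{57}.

We have u_1 = 35, u_2 = 21, u_3 = 14, u_4 = 35.
The sequence repeats with period 3.
(57 - 1) mod 3 = 2, so u_{57} = u_3 = 14.

14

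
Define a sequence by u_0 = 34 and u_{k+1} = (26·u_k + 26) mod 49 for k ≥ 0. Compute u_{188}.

We have u_0 = 34; u_1 = 28; u_2 = 19; u_3 = 30; u_4 = 22; u_5 = 10; u_6 = 41; u_7 = 14; u_8 = 47; u_9 = 23; u_{10} = 36; u_{11} = 31; u_{12} = 48; u_{13} = 0; u_{14} = 26; u_{15} = 16; u_{16} = 1; u_{17} = 3; u_{18} = 6; u_{19} = 35; u_{20} = 5; u_{21} = 9; u_{22} = 15; u_{23} = 24; u_{24} = 13; u_{25} = 21; u_{26} = 33; u_{27} = 2; u_{28} = 29; u_{29} = 45; u_{30} = 20; u_{31} = 7; u_{32} = 12; u_{33} = 44; u_{34} = 43; u_{35} = 17; u_{36} = 27; u_{37} = 42; u_{38} = 40; u_{39} = 37; u_{40} = 8; u_{41} = 38; u_{42} = 34.
Since u_{42} = u_0 = 34, the sequence is periodic with period 42.
So u_{188} = u_{0 + ((188-0) mod 42)} = u_{20} = 5.

5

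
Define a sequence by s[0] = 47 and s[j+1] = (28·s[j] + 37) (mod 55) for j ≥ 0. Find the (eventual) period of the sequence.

20

Computing terms: s[0] = 47; s[1] = 33; s[2] = 26; s[3] = 50; s[4] = 7; s[5] = 13; s[6] = 16; s[7] = 45; s[8] = 32; s[9] = 53; s[10] = 36; s[11] = 0; s[12] = 37; s[13] = 28; s[14] = 51; s[15] = 35; s[16] = 27; s[17] = 23; s[18] = 21; s[19] = 20; s[20] = 47.
Since s[20] = s[0] = 47, the sequence is periodic with period 20.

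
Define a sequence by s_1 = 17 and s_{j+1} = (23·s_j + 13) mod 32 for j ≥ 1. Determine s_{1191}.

s_1 = 17, s_2 = 20, s_3 = 25, s_4 = 12, s_5 = 1, s_6 = 4, s_7 = 9, s_8 = 28, s_9 = 17.
The sequence repeats with period 8.
(1191 - 1) mod 8 = 6, so s_{1191} = s_7 = 9.

9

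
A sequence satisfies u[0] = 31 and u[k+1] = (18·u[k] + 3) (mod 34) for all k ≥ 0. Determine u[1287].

33

We have u[0] = 31, u[1] = 17, u[2] = 3, u[3] = 23, u[4] = 9, u[5] = 29, u[6] = 15, u[7] = 1, u[8] = 21, u[9] = 7, u[10] = 27, u[11] = 13, u[12] = 33, u[13] = 19, u[14] = 5, u[15] = 25, u[16] = 11, u[17] = 31.
The sequence repeats with period 17.
So u[1287] = u[0 + ((1287-0) mod 17)] = u[12] = 33.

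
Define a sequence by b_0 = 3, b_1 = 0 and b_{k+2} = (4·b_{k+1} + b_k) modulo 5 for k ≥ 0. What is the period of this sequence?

20

b_0 = 3,  b_1 = 0,  b_2 = 3,  b_3 = 2,  b_4 = 1,  b_5 = 1,  b_6 = 0,  b_7 = 1,  b_8 = 4,  b_9 = 2,  b_{10} = 2,  b_{11} = 0,  b_{12} = 2,  b_{13} = 3,  b_{14} = 4,  b_{15} = 4,  b_{16} = 0,  b_{17} = 4,  b_{18} = 1,  b_{19} = 3,  b_{20} = 3,  b_{21} = 0.
The sequence repeats with period 20.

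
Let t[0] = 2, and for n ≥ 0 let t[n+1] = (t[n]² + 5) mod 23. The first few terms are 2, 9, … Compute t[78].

t[0] = 2; t[1] = 9; t[2] = 17; t[3] = 18; t[4] = 7; t[5] = 8; t[6] = 0; t[7] = 5; t[8] = 7.
Since t[8] = t[4] = 7, the sequence is eventually periodic: after a pre-period of length 4 it cycles with period 4.
For n ≥ 4, t[n] depends only on (n - 4) mod 4. (78 - 4) mod 4 = 2, so t[78] = t[6] = 0.

0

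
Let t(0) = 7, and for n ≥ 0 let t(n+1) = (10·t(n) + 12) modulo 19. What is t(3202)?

Computing terms: t(0) = 7,  t(1) = 6,  t(2) = 15,  t(3) = 10,  t(4) = 17,  t(5) = 11,  t(6) = 8,  t(7) = 16,  t(8) = 1,  t(9) = 3,  t(10) = 4,  t(11) = 14,  t(12) = 0,  t(13) = 12,  t(14) = 18,  t(15) = 2,  t(16) = 13,  t(17) = 9,  t(18) = 7.
The sequence repeats with period 18.
(3202 - 0) mod 18 = 16, so t(3202) = t(16) = 13.

13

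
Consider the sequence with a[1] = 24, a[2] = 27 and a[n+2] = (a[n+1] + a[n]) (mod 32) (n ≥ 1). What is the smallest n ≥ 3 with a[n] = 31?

a[1] = 24; a[2] = 27; a[3] = 19; a[4] = 14; a[5] = 1; a[6] = 15; a[7] = 16; a[8] = 31; a[9] = 15; a[10] = 14; a[11] = 29; a[12] = 11; a[13] = 8; a[14] = 19; a[15] = 27; a[16] = 14; a[17] = 9; a[18] = 23; a[19] = 0; a[20] = 23; a[21] = 23; a[22] = 14; a[23] = 5; a[24] = 19; a[25] = 24; a[26] = 11; a[27] = 3; a[28] = 14; a[29] = 17; a[30] = 31; a[31] = 16; a[32] = 15; a[33] = 31; a[34] = 14; a[35] = 13; a[36] = 27; a[37] = 8; a[38] = 3; a[39] = 11; a[40] = 14; a[41] = 25; a[42] = 7; a[43] = 0; a[44] = 7; a[45] = 7; a[46] = 14; a[47] = 21; a[48] = 3; a[49] = 24; a[50] = 27.
Since (a[49], a[50]) = (a[1], a[2]) = (24, 27) (two consecutive terms determine the rest), the sequence is periodic with period 48.
The value 31 first appears (with n ≥ 3) at a[8].

8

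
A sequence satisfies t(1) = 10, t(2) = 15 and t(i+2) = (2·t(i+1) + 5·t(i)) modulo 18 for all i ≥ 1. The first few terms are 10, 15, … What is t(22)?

Listing terms: t(1) = 10,  t(2) = 15,  t(3) = 8,  t(4) = 1,  t(5) = 6,  t(6) = 17,  t(7) = 10,  t(8) = 15.
The sequence repeats with period 6.
(22 - 1) mod 6 = 3, so t(22) = t(4) = 1.

1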